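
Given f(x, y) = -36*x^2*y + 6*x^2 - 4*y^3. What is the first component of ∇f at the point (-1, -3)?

(∇f)_1 = ∂f/∂x = -72*x*y + 12*x
At (-1, -3): -228.

-228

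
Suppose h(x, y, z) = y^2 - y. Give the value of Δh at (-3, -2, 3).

∂²h/∂x² = 0
∂²h/∂y² = 2
∂²h/∂z² = 0
∇²h = 2
At (-3, -2, 3): 2.

2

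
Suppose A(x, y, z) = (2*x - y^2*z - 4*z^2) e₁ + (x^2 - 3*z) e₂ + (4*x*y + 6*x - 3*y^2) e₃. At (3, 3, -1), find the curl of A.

(∇×A)₁ = ∂A₃/∂y − ∂A₂/∂z = 4*x - 6*y + 3
(∇×A)₂ = ∂A₁/∂z − ∂A₃/∂x = -y^2 - 4*y - 8*z - 6
(∇×A)₃ = ∂A₂/∂x − ∂A₁/∂y = 2*x + 2*y*z
∇×A = (4*x - 6*y + 3, -y^2 - 4*y - 8*z - 6, 2*x + 2*y*z)
At (3, 3, -1): (-3, -19, 0).

(-3, -19, 0)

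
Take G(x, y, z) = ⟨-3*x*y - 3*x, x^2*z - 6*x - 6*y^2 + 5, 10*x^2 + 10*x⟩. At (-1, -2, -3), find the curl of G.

(-1, 10, -3)

(∇×G)₁ = ∂G₃/∂y − ∂G₂/∂z = -x^2
(∇×G)₂ = ∂G₁/∂z − ∂G₃/∂x = -20*x - 10
(∇×G)₃ = ∂G₂/∂x − ∂G₁/∂y = 2*x*z + 3*x - 6
∇×G = (-x^2, -20*x - 10, 2*x*z + 3*x - 6)
At (-1, -2, -3): (-1, 10, -3).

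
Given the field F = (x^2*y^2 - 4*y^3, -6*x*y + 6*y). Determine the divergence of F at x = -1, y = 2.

∂F₁/∂x = 2*x*y^2
∂F₂/∂y = -6*x + 6
∇·F = 2*x*y^2 - 6*x + 6
At (-1, 2): 4.

4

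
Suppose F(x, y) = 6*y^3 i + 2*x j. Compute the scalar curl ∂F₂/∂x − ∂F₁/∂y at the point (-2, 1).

∂F₂/∂x = 2
∂F₁/∂y = 18*y^2
Scalar curl = -18*y^2 + 2
At (-2, 1): -16.

-16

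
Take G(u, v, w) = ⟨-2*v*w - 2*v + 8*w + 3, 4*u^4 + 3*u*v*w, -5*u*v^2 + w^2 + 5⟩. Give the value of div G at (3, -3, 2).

∂G₁/∂u = 0
∂G₂/∂v = 3*u*w
∂G₃/∂w = 2*w
∇·G = 3*u*w + 2*w
At (3, -3, 2): 22.

22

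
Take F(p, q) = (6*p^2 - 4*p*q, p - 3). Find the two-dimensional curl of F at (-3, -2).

-11

∂F₂/∂p = 1
∂F₁/∂q = -4*p
Scalar curl = 4*p + 1
At (-3, -2): -11.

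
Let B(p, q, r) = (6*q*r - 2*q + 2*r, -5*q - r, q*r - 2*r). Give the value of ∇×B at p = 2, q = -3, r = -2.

(∇×B)₁ = ∂B₃/∂q − ∂B₂/∂r = r + 1
(∇×B)₂ = ∂B₁/∂r − ∂B₃/∂p = 6*q + 2
(∇×B)₃ = ∂B₂/∂p − ∂B₁/∂q = -6*r + 2
∇×B = (r + 1, 6*q + 2, -6*r + 2)
At (2, -3, -2): (-1, -16, 14).

(-1, -16, 14)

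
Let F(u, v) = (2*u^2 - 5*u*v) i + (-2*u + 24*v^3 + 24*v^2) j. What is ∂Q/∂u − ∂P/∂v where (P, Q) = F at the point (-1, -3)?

-7

∂F₂/∂u = -2
∂F₁/∂v = -5*u
Scalar curl = 5*u - 2
At (-1, -3): -7.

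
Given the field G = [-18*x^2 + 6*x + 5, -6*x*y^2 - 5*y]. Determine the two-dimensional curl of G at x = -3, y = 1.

∂G₂/∂x = -6*y^2
∂G₁/∂y = 0
Scalar curl = -6*y^2
At (-3, 1): -6.

-6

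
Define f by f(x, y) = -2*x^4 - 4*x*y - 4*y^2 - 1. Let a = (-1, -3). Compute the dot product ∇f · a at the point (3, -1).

224

∂f/∂x = -8*x^3 - 4*y
∂f/∂y = -4*x - 8*y
∇f at (3, -1) = (-212, -4)
∇f · a = (-212)(-1) + (-4)(-3) = 224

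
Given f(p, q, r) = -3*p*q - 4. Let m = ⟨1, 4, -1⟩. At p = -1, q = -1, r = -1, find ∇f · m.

15

∂f/∂p = -3*q
∂f/∂q = -3*p
∂f/∂r = 0
∇f at (-1, -1, -1) = (3, 3, 0)
∇f · m = (3)(1) + (3)(4) + (0)(-1) = 15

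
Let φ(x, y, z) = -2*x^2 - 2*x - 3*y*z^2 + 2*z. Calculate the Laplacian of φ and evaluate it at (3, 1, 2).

∂²φ/∂x² = -4
∂²φ/∂y² = 0
∂²φ/∂z² = -6*y
∇²φ = -6*y - 4
At (3, 1, 2): -10.

-10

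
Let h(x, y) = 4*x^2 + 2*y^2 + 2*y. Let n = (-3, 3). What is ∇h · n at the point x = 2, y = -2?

-66

∂h/∂x = 8*x
∂h/∂y = 4*y + 2
∇h at (2, -2) = (16, -6)
∇h · n = (16)(-3) + (-6)(3) = -66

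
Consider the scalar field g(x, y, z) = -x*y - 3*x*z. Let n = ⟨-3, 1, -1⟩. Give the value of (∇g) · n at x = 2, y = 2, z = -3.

-17

∂g/∂x = -y - 3*z
∂g/∂y = -x
∂g/∂z = -3*x
∇g at (2, 2, -3) = (7, -2, -6)
∇g · n = (7)(-3) + (-2)(1) + (-6)(-1) = -17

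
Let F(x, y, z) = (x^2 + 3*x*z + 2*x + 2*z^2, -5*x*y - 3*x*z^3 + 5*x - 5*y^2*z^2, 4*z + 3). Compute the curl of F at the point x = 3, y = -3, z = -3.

(-27, -3, 101)

(∇×F)₁ = ∂F₃/∂y − ∂F₂/∂z = 9*x*z^2 + 10*y^2*z
(∇×F)₂ = ∂F₁/∂z − ∂F₃/∂x = 3*x + 4*z
(∇×F)₃ = ∂F₂/∂x − ∂F₁/∂y = -5*y - 3*z^3 + 5
∇×F = (9*x*z^2 + 10*y^2*z, 3*x + 4*z, -5*y - 3*z^3 + 5)
At (3, -3, -3): (-27, -3, 101).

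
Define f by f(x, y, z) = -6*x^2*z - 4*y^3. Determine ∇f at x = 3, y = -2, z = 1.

∂f/∂x = -12*x*z
∂f/∂y = -12*y^2
∂f/∂z = -6*x^2
∇f = (-12*x*z, -12*y^2, -6*x^2)
At (3, -2, 1): (-36, -48, -54).

(-36, -48, -54)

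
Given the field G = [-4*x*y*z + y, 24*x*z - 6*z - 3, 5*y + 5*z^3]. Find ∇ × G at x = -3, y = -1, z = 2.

(83, -12, 23)

(∇×G)₁ = ∂G₃/∂y − ∂G₂/∂z = -24*x + 11
(∇×G)₂ = ∂G₁/∂z − ∂G₃/∂x = -4*x*y
(∇×G)₃ = ∂G₂/∂x − ∂G₁/∂y = 4*x*z + 24*z - 1
∇×G = (-24*x + 11, -4*x*y, 4*x*z + 24*z - 1)
At (-3, -1, 2): (83, -12, 23).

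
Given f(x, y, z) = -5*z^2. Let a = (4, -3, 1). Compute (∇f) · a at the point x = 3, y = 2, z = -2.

∂f/∂x = 0
∂f/∂y = 0
∂f/∂z = -10*z
∇f at (3, 2, -2) = (0, 0, 20)
∇f · a = (0)(4) + (0)(-3) + (20)(1) = 20

20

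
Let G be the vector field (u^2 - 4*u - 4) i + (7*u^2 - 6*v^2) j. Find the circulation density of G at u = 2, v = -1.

∂G₂/∂u = 14*u
∂G₁/∂v = 0
Scalar curl = 14*u
At (2, -1): 28.

28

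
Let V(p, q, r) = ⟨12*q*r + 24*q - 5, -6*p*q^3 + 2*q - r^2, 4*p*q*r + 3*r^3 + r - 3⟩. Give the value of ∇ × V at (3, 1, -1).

(-14, 16, -18)

(∇×V)₁ = ∂V₃/∂q − ∂V₂/∂r = 4*p*r + 2*r
(∇×V)₂ = ∂V₁/∂r − ∂V₃/∂p = -4*q*r + 12*q
(∇×V)₃ = ∂V₂/∂p − ∂V₁/∂q = -6*q^3 - 12*r - 24
∇×V = (4*p*r + 2*r, -4*q*r + 12*q, -6*q^3 - 12*r - 24)
At (3, 1, -1): (-14, 16, -18).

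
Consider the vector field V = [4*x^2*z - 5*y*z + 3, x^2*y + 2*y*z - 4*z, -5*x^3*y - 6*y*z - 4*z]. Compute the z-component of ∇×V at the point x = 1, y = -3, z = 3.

(∇×V)_3 = ∂V₂/∂x − ∂V₁/∂y
= 2*x*y − (-5*z)
= 2*x*y + 5*z
At (1, -3, 3): 9.

9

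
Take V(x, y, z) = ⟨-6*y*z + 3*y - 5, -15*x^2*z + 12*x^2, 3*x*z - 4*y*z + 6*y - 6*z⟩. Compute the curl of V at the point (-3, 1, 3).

(∇×V)₁ = ∂V₃/∂y − ∂V₂/∂z = 15*x^2 - 4*z + 6
(∇×V)₂ = ∂V₁/∂z − ∂V₃/∂x = -6*y - 3*z
(∇×V)₃ = ∂V₂/∂x − ∂V₁/∂y = -30*x*z + 24*x + 6*z - 3
∇×V = (15*x^2 - 4*z + 6, -6*y - 3*z, -30*x*z + 24*x + 6*z - 3)
At (-3, 1, 3): (129, -15, 213).

(129, -15, 213)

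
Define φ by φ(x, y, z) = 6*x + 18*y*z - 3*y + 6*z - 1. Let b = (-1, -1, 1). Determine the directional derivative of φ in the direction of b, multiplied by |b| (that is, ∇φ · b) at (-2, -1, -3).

∂φ/∂x = 6
∂φ/∂y = 18*z - 3
∂φ/∂z = 18*y + 6
∇φ at (-2, -1, -3) = (6, -57, -12)
∇φ · b = (6)(-1) + (-57)(-1) + (-12)(1) = 39

39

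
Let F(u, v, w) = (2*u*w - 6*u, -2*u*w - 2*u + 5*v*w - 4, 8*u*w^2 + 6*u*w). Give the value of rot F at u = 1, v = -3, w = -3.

(∇×F)₁ = ∂F₃/∂v − ∂F₂/∂w = 2*u - 5*v
(∇×F)₂ = ∂F₁/∂w − ∂F₃/∂u = 2*u - 8*w^2 - 6*w
(∇×F)₃ = ∂F₂/∂u − ∂F₁/∂v = -2*w - 2
∇×F = (2*u - 5*v, 2*u - 8*w^2 - 6*w, -2*w - 2)
At (1, -3, -3): (17, -52, 4).

(17, -52, 4)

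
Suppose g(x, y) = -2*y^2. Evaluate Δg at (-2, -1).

-4

∂²g/∂x² = 0
∂²g/∂y² = -4
∇²g = -4
At (-2, -1): -4.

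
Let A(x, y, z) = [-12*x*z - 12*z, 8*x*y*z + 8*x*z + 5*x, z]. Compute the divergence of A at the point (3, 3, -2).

-23

∂A₁/∂x = -12*z
∂A₂/∂y = 8*x*z
∂A₃/∂z = 1
∇·A = 8*x*z - 12*z + 1
At (3, 3, -2): -23.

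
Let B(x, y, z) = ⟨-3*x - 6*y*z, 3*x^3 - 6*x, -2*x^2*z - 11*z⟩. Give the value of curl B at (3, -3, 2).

(0, 42, 87)

(∇×B)₁ = ∂B₃/∂y − ∂B₂/∂z = 0
(∇×B)₂ = ∂B₁/∂z − ∂B₃/∂x = 4*x*z - 6*y
(∇×B)₃ = ∂B₂/∂x − ∂B₁/∂y = 9*x^2 + 6*z - 6
∇×B = (0, 4*x*z - 6*y, 9*x^2 + 6*z - 6)
At (3, -3, 2): (0, 42, 87).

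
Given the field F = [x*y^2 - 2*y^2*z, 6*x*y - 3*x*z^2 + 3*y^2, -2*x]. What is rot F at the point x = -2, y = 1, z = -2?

(∇×F)₁ = ∂F₃/∂y − ∂F₂/∂z = 6*x*z
(∇×F)₂ = ∂F₁/∂z − ∂F₃/∂x = -2*y^2 + 2
(∇×F)₃ = ∂F₂/∂x − ∂F₁/∂y = -2*x*y + 4*y*z + 6*y - 3*z^2
∇×F = (6*x*z, -2*y^2 + 2, -2*x*y + 4*y*z + 6*y - 3*z^2)
At (-2, 1, -2): (24, 0, -10).

(24, 0, -10)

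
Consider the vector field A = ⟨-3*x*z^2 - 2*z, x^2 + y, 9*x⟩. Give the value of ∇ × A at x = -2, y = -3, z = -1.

(∇×A)₁ = ∂A₃/∂y − ∂A₂/∂z = 0
(∇×A)₂ = ∂A₁/∂z − ∂A₃/∂x = -6*x*z - 11
(∇×A)₃ = ∂A₂/∂x − ∂A₁/∂y = 2*x
∇×A = (0, -6*x*z - 11, 2*x)
At (-2, -3, -1): (0, -23, -4).

(0, -23, -4)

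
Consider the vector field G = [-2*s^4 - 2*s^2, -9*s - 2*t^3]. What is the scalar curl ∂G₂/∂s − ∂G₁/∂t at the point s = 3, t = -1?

∂G₂/∂s = -9
∂G₁/∂t = 0
Scalar curl = -9
At (3, -1): -9.

-9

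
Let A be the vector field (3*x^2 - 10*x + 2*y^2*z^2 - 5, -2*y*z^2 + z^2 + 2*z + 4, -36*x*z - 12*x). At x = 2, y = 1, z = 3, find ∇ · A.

∂A₁/∂x = 6*x - 10
∂A₂/∂y = -2*z^2
∂A₃/∂z = -36*x
∇·A = -30*x - 2*z^2 - 10
At (2, 1, 3): -88.

-88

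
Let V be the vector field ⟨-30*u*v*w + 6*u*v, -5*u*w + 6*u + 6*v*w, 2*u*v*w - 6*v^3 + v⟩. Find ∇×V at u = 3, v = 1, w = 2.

(∇×V)₁ = ∂V₃/∂v − ∂V₂/∂w = 2*u*w + 5*u - 18*v^2 - 6*v + 1
(∇×V)₂ = ∂V₁/∂w − ∂V₃/∂u = -30*u*v - 2*v*w
(∇×V)₃ = ∂V₂/∂u − ∂V₁/∂v = 30*u*w - 6*u - 5*w + 6
∇×V = (2*u*w + 5*u - 18*v^2 - 6*v + 1, -30*u*v - 2*v*w, 30*u*w - 6*u - 5*w + 6)
At (3, 1, 2): (4, -94, 158).

(4, -94, 158)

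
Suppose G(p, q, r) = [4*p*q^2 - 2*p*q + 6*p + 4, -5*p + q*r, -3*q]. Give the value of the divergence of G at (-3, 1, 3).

∂G₁/∂p = 4*q^2 - 2*q + 6
∂G₂/∂q = r
∂G₃/∂r = 0
∇·G = 4*q^2 - 2*q + r + 6
At (-3, 1, 3): 11.

11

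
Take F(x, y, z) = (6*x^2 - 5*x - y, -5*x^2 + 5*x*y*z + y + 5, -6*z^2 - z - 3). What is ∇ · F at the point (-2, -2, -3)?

∂F₁/∂x = 12*x - 5
∂F₂/∂y = 5*x*z + 1
∂F₃/∂z = -12*z - 1
∇·F = 5*x*z + 12*x - 12*z - 5
At (-2, -2, -3): 37.

37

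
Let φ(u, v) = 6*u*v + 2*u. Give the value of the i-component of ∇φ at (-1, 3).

20

(∇φ)_1 = ∂φ/∂u = 6*v + 2
At (-1, 3): 20.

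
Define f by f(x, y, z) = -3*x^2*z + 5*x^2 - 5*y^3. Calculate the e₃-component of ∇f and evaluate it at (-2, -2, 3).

(∇f)_3 = ∂f/∂z = -3*x^2
At (-2, -2, 3): -12.

-12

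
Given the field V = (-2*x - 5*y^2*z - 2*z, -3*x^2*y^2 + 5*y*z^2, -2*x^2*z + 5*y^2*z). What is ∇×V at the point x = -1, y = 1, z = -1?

(0, -3, -4)

(∇×V)₁ = ∂V₃/∂y − ∂V₂/∂z = 0
(∇×V)₂ = ∂V₁/∂z − ∂V₃/∂x = 4*x*z - 5*y^2 - 2
(∇×V)₃ = ∂V₂/∂x − ∂V₁/∂y = -6*x*y^2 + 10*y*z
∇×V = (0, 4*x*z - 5*y^2 - 2, -6*x*y^2 + 10*y*z)
At (-1, 1, -1): (0, -3, -4).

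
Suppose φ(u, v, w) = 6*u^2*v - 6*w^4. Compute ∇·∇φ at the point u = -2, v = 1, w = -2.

∂²φ/∂u² = 12*v
∂²φ/∂v² = 0
∂²φ/∂w² = -72*w^2
∇²φ = 12*v - 72*w^2
At (-2, 1, -2): -276.

-276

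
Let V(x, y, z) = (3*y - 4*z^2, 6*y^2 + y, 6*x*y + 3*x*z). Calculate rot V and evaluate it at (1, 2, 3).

(∇×V)₁ = ∂V₃/∂y − ∂V₂/∂z = 6*x
(∇×V)₂ = ∂V₁/∂z − ∂V₃/∂x = -6*y - 11*z
(∇×V)₃ = ∂V₂/∂x − ∂V₁/∂y = -3
∇×V = (6*x, -6*y - 11*z, -3)
At (1, 2, 3): (6, -45, -3).

(6, -45, -3)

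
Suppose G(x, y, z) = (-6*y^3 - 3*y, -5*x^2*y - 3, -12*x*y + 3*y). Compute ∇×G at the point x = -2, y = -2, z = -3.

(27, -24, 35)

(∇×G)₁ = ∂G₃/∂y − ∂G₂/∂z = -12*x + 3
(∇×G)₂ = ∂G₁/∂z − ∂G₃/∂x = 12*y
(∇×G)₃ = ∂G₂/∂x − ∂G₁/∂y = -10*x*y + 18*y^2 + 3
∇×G = (-12*x + 3, 12*y, -10*x*y + 18*y^2 + 3)
At (-2, -2, -3): (27, -24, 35).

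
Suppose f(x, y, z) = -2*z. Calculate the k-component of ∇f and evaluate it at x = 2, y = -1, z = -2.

-2

(∇f)_3 = ∂f/∂z = -2
At (2, -1, -2): -2.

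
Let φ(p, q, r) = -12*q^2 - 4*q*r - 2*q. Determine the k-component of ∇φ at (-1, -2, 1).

8

(∇φ)_3 = ∂φ/∂r = -4*q
At (-1, -2, 1): 8.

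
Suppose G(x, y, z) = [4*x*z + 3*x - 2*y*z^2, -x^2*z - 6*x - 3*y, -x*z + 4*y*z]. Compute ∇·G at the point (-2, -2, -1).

-10

∂G₁/∂x = 4*z + 3
∂G₂/∂y = -3
∂G₃/∂z = -x + 4*y
∇·G = -x + 4*y + 4*z
At (-2, -2, -1): -10.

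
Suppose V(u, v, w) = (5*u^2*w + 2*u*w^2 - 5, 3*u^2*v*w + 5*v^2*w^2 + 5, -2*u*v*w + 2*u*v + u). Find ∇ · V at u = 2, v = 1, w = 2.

108

∂V₁/∂u = 10*u*w + 2*w^2
∂V₂/∂v = 3*u^2*w + 10*v*w^2
∂V₃/∂w = -2*u*v
∇·V = 3*u^2*w - 2*u*v + 10*u*w + 10*v*w^2 + 2*w^2
At (2, 1, 2): 108.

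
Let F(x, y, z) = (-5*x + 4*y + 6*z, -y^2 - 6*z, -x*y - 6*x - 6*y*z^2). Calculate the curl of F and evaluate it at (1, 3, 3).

(-49, 15, -4)

(∇×F)₁ = ∂F₃/∂y − ∂F₂/∂z = -x - 6*z^2 + 6
(∇×F)₂ = ∂F₁/∂z − ∂F₃/∂x = y + 12
(∇×F)₃ = ∂F₂/∂x − ∂F₁/∂y = -4
∇×F = (-x - 6*z^2 + 6, y + 12, -4)
At (1, 3, 3): (-49, 15, -4).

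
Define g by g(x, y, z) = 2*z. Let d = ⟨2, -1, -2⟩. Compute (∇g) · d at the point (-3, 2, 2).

∂g/∂x = 0
∂g/∂y = 0
∂g/∂z = 2
∇g at (-3, 2, 2) = (0, 0, 2)
∇g · d = (0)(2) + (0)(-1) + (2)(-2) = -4

-4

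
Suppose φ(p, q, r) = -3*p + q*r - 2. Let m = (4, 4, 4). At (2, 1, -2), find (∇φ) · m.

-16

∂φ/∂p = -3
∂φ/∂q = r
∂φ/∂r = q
∇φ at (2, 1, -2) = (-3, -2, 1)
∇φ · m = (-3)(4) + (-2)(4) + (1)(4) = -16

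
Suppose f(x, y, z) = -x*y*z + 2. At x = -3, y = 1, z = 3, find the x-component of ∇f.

(∇f)_1 = ∂f/∂x = -y*z
At (-3, 1, 3): -3.

-3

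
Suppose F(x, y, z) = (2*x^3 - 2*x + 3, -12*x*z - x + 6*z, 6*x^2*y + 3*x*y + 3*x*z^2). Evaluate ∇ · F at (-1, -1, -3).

∂F₁/∂x = 6*x^2 - 2
∂F₂/∂y = 0
∂F₃/∂z = 6*x*z
∇·F = 6*x^2 + 6*x*z - 2
At (-1, -1, -3): 22.

22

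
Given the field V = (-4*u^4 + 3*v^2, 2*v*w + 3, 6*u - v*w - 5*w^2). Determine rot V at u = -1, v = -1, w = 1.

(1, -6, 6)

(∇×V)₁ = ∂V₃/∂v − ∂V₂/∂w = -2*v - w
(∇×V)₂ = ∂V₁/∂w − ∂V₃/∂u = -6
(∇×V)₃ = ∂V₂/∂u − ∂V₁/∂v = -6*v
∇×V = (-2*v - w, -6, -6*v)
At (-1, -1, 1): (1, -6, 6).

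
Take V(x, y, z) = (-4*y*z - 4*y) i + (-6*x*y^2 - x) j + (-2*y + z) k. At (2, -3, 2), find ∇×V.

(-2, 12, -43)

(∇×V)₁ = ∂V₃/∂y − ∂V₂/∂z = -2
(∇×V)₂ = ∂V₁/∂z − ∂V₃/∂x = -4*y
(∇×V)₃ = ∂V₂/∂x − ∂V₁/∂y = -6*y^2 + 4*z + 3
∇×V = (-2, -4*y, -6*y^2 + 4*z + 3)
At (2, -3, 2): (-2, 12, -43).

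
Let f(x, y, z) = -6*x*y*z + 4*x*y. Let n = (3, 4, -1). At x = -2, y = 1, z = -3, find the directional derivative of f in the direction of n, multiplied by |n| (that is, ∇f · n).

-122

∂f/∂x = -6*y*z + 4*y
∂f/∂y = -6*x*z + 4*x
∂f/∂z = -6*x*y
∇f at (-2, 1, -3) = (22, -44, 12)
∇f · n = (22)(3) + (-44)(4) + (12)(-1) = -122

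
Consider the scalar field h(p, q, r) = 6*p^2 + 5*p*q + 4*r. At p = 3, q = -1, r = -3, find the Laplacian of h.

12

∂²h/∂p² = 12
∂²h/∂q² = 0
∂²h/∂r² = 0
∇²h = 12
At (3, -1, -3): 12.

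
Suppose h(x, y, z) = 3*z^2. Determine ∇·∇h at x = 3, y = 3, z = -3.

6

∂²h/∂x² = 0
∂²h/∂y² = 0
∂²h/∂z² = 6
∇²h = 6
At (3, 3, -3): 6.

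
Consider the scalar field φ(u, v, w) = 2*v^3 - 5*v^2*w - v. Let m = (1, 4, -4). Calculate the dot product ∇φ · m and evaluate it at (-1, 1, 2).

-40

∂φ/∂u = 0
∂φ/∂v = 6*v^2 - 10*v*w - 1
∂φ/∂w = -5*v^2
∇φ at (-1, 1, 2) = (0, -15, -5)
∇φ · m = (0)(1) + (-15)(4) + (-5)(-4) = -40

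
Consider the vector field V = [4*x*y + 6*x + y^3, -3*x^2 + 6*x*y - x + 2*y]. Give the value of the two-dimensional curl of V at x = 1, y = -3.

-56

∂V₂/∂x = -6*x + 6*y - 1
∂V₁/∂y = 4*x + 3*y^2
Scalar curl = -10*x - 3*y^2 + 6*y - 1
At (1, -3): -56.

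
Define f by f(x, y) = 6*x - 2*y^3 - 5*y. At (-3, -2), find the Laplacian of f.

24

∂²f/∂x² = 0
∂²f/∂y² = -12*y
∇²f = -12*y
At (-3, -2): 24.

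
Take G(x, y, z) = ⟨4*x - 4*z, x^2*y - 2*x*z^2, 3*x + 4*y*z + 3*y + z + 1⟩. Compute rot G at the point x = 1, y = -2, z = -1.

(∇×G)₁ = ∂G₃/∂y − ∂G₂/∂z = 4*x*z + 4*z + 3
(∇×G)₂ = ∂G₁/∂z − ∂G₃/∂x = -7
(∇×G)₃ = ∂G₂/∂x − ∂G₁/∂y = 2*x*y - 2*z^2
∇×G = (4*x*z + 4*z + 3, -7, 2*x*y - 2*z^2)
At (1, -2, -1): (-5, -7, -6).

(-5, -7, -6)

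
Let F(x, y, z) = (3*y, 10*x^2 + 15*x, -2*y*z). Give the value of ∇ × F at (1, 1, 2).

(∇×F)₁ = ∂F₃/∂y − ∂F₂/∂z = -2*z
(∇×F)₂ = ∂F₁/∂z − ∂F₃/∂x = 0
(∇×F)₃ = ∂F₂/∂x − ∂F₁/∂y = 20*x + 12
∇×F = (-2*z, 0, 20*x + 12)
At (1, 1, 2): (-4, 0, 32).

(-4, 0, 32)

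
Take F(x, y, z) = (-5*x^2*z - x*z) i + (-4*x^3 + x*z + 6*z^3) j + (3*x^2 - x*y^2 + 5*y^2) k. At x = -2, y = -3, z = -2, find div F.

∂F₁/∂x = -10*x*z - z
∂F₂/∂y = 0
∂F₃/∂z = 0
∇·F = -10*x*z - z
At (-2, -3, -2): -38.

-38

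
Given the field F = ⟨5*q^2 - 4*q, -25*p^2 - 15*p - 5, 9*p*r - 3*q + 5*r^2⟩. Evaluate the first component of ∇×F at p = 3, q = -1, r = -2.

-3

(∇×F)_1 = ∂F₃/∂q − ∂F₂/∂r
= -3 − (0)
= -3
At (3, -1, -2): -3.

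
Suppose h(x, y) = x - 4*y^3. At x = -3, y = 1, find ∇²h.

-24

∂²h/∂x² = 0
∂²h/∂y² = -24*y
∇²h = -24*y
At (-3, 1): -24.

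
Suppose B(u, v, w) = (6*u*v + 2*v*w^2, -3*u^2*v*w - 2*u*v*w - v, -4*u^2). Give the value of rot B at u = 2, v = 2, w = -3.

(∇×B)₁ = ∂B₃/∂v − ∂B₂/∂w = 3*u^2*v + 2*u*v
(∇×B)₂ = ∂B₁/∂w − ∂B₃/∂u = 8*u + 4*v*w
(∇×B)₃ = ∂B₂/∂u − ∂B₁/∂v = -6*u*v*w - 6*u - 2*v*w - 2*w^2
∇×B = (3*u^2*v + 2*u*v, 8*u + 4*v*w, -6*u*v*w - 6*u - 2*v*w - 2*w^2)
At (2, 2, -3): (32, -8, 54).

(32, -8, 54)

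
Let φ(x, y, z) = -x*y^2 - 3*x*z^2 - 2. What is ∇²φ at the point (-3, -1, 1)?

∂²φ/∂x² = 0
∂²φ/∂y² = -2*x
∂²φ/∂z² = -6*x
∇²φ = -8*x
At (-3, -1, 1): 24.

24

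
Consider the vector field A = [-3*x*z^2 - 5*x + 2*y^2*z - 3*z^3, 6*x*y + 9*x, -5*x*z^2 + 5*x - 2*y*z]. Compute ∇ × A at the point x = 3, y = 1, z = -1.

(∇×A)₁ = ∂A₃/∂y − ∂A₂/∂z = -2*z
(∇×A)₂ = ∂A₁/∂z − ∂A₃/∂x = -6*x*z + 2*y^2 - 4*z^2 - 5
(∇×A)₃ = ∂A₂/∂x − ∂A₁/∂y = -4*y*z + 6*y + 9
∇×A = (-2*z, -6*x*z + 2*y^2 - 4*z^2 - 5, -4*y*z + 6*y + 9)
At (3, 1, -1): (2, 11, 19).

(2, 11, 19)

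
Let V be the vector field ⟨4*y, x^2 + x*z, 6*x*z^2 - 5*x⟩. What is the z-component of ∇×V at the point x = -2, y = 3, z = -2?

-10

(∇×V)_3 = ∂V₂/∂x − ∂V₁/∂y
= 2*x + z − (4)
= 2*x + z - 4
At (-2, 3, -2): -10.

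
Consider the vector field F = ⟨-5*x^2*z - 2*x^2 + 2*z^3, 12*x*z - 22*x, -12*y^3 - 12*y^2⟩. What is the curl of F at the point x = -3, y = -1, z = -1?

(24, -39, -34)

(∇×F)₁ = ∂F₃/∂y − ∂F₂/∂z = -12*x - 36*y^2 - 24*y
(∇×F)₂ = ∂F₁/∂z − ∂F₃/∂x = -5*x^2 + 6*z^2
(∇×F)₃ = ∂F₂/∂x − ∂F₁/∂y = 12*z - 22
∇×F = (-12*x - 36*y^2 - 24*y, -5*x^2 + 6*z^2, 12*z - 22)
At (-3, -1, -1): (24, -39, -34).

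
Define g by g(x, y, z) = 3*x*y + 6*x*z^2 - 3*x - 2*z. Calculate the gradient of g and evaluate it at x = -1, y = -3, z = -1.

∂g/∂x = 3*y + 6*z^2 - 3
∂g/∂y = 3*x
∂g/∂z = 12*x*z - 2
∇g = (3*y + 6*z^2 - 3, 3*x, 12*x*z - 2)
At (-1, -3, -1): (-6, -3, 10).

(-6, -3, 10)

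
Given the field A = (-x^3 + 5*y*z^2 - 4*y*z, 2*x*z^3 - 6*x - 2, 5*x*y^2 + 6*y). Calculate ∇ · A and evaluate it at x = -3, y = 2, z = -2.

-27

∂A₁/∂x = -3*x^2
∂A₂/∂y = 0
∂A₃/∂z = 0
∇·A = -3*x^2
At (-3, 2, -2): -27.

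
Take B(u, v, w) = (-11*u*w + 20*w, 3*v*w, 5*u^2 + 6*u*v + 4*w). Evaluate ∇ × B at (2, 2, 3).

(∇×B)₁ = ∂B₃/∂v − ∂B₂/∂w = 6*u - 3*v
(∇×B)₂ = ∂B₁/∂w − ∂B₃/∂u = -21*u - 6*v + 20
(∇×B)₃ = ∂B₂/∂u − ∂B₁/∂v = 0
∇×B = (6*u - 3*v, -21*u - 6*v + 20, 0)
At (2, 2, 3): (6, -34, 0).

(6, -34, 0)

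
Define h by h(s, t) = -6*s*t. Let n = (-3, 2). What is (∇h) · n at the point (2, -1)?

∂h/∂s = -6*t
∂h/∂t = -6*s
∇h at (2, -1) = (6, -12)
∇h · n = (6)(-3) + (-12)(2) = -42

-42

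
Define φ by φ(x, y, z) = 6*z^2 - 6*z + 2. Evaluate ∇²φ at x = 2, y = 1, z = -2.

12

∂²φ/∂x² = 0
∂²φ/∂y² = 0
∂²φ/∂z² = 12
∇²φ = 12
At (2, 1, -2): 12.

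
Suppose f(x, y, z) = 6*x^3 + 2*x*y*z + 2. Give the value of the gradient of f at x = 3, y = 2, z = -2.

∂f/∂x = 18*x^2 + 2*y*z
∂f/∂y = 2*x*z
∂f/∂z = 2*x*y
∇f = (18*x^2 + 2*y*z, 2*x*z, 2*x*y)
At (3, 2, -2): (154, -12, 12).

(154, -12, 12)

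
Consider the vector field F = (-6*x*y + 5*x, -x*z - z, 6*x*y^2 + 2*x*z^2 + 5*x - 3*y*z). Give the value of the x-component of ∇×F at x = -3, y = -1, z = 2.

28

(∇×F)_1 = ∂F₃/∂y − ∂F₂/∂z
= 12*x*y - 3*z − (-x - 1)
= 12*x*y + x - 3*z + 1
At (-3, -1, 2): 28.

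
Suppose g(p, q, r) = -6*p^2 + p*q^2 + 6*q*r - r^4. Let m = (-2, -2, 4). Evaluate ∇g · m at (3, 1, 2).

-70

∂g/∂p = -12*p + q^2
∂g/∂q = 2*p*q + 6*r
∂g/∂r = 6*q - 4*r^3
∇g at (3, 1, 2) = (-35, 18, -26)
∇g · m = (-35)(-2) + (18)(-2) + (-26)(4) = -70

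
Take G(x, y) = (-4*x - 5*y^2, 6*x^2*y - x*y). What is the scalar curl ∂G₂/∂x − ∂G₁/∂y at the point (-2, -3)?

45

∂G₂/∂x = 12*x*y - y
∂G₁/∂y = -10*y
Scalar curl = 12*x*y + 9*y
At (-2, -3): 45.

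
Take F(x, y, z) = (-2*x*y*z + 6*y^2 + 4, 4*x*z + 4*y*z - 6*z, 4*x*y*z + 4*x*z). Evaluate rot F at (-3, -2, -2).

(50, -20, 28)

(∇×F)₁ = ∂F₃/∂y − ∂F₂/∂z = 4*x*z - 4*x - 4*y + 6
(∇×F)₂ = ∂F₁/∂z − ∂F₃/∂x = -2*x*y - 4*y*z - 4*z
(∇×F)₃ = ∂F₂/∂x − ∂F₁/∂y = 2*x*z - 12*y + 4*z
∇×F = (4*x*z - 4*x - 4*y + 6, -2*x*y - 4*y*z - 4*z, 2*x*z - 12*y + 4*z)
At (-3, -2, -2): (50, -20, 28).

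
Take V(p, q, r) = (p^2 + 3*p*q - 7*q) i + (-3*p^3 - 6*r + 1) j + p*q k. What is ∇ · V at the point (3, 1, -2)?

∂V₁/∂p = 2*p + 3*q
∂V₂/∂q = 0
∂V₃/∂r = 0
∇·V = 2*p + 3*q
At (3, 1, -2): 9.

9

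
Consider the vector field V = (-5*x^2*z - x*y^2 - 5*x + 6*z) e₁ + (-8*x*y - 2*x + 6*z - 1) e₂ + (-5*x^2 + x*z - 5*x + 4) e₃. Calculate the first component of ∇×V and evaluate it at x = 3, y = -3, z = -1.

-6

(∇×V)_1 = ∂V₃/∂y − ∂V₂/∂z
= 0 − (6)
= -6
At (3, -3, -1): -6.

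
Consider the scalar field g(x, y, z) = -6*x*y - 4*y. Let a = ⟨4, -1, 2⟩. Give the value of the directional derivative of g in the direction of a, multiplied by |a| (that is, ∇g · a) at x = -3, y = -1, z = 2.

10

∂g/∂x = -6*y
∂g/∂y = -6*x - 4
∂g/∂z = 0
∇g at (-3, -1, 2) = (6, 14, 0)
∇g · a = (6)(4) + (14)(-1) + (0)(2) = 10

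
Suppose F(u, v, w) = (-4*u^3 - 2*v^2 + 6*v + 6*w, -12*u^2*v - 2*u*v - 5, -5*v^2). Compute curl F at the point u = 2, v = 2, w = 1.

(-20, 6, -98)

(∇×F)₁ = ∂F₃/∂v − ∂F₂/∂w = -10*v
(∇×F)₂ = ∂F₁/∂w − ∂F₃/∂u = 6
(∇×F)₃ = ∂F₂/∂u − ∂F₁/∂v = -24*u*v + 2*v - 6
∇×F = (-10*v, 6, -24*u*v + 2*v - 6)
At (2, 2, 1): (-20, 6, -98).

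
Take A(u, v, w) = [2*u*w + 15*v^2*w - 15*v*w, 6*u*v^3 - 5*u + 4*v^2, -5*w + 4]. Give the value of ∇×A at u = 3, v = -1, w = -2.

(∇×A)₁ = ∂A₃/∂v − ∂A₂/∂w = 0
(∇×A)₂ = ∂A₁/∂w − ∂A₃/∂u = 2*u + 15*v^2 - 15*v
(∇×A)₃ = ∂A₂/∂u − ∂A₁/∂v = 6*v^3 - 30*v*w + 15*w - 5
∇×A = (0, 2*u + 15*v^2 - 15*v, 6*v^3 - 30*v*w + 15*w - 5)
At (3, -1, -2): (0, 36, -101).

(0, 36, -101)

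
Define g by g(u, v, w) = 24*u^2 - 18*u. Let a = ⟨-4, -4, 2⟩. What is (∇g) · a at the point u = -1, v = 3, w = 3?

∂g/∂u = 48*u - 18
∂g/∂v = 0
∂g/∂w = 0
∇g at (-1, 3, 3) = (-66, 0, 0)
∇g · a = (-66)(-4) + (0)(-4) + (0)(2) = 264

264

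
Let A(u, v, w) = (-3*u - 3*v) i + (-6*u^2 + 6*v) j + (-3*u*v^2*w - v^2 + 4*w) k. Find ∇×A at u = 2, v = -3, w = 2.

(∇×A)₁ = ∂A₃/∂v − ∂A₂/∂w = -6*u*v*w - 2*v
(∇×A)₂ = ∂A₁/∂w − ∂A₃/∂u = 3*v^2*w
(∇×A)₃ = ∂A₂/∂u − ∂A₁/∂v = -12*u + 3
∇×A = (-6*u*v*w - 2*v, 3*v^2*w, -12*u + 3)
At (2, -3, 2): (78, 54, -21).

(78, 54, -21)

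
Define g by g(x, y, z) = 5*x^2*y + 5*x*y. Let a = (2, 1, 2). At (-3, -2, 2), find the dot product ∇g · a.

130

∂g/∂x = 10*x*y + 5*y
∂g/∂y = 5*x^2 + 5*x
∂g/∂z = 0
∇g at (-3, -2, 2) = (50, 30, 0)
∇g · a = (50)(2) + (30)(1) + (0)(2) = 130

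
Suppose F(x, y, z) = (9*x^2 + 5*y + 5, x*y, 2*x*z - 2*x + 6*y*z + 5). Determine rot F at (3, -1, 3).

(18, -4, -6)

(∇×F)₁ = ∂F₃/∂y − ∂F₂/∂z = 6*z
(∇×F)₂ = ∂F₁/∂z − ∂F₃/∂x = -2*z + 2
(∇×F)₃ = ∂F₂/∂x − ∂F₁/∂y = y - 5
∇×F = (6*z, -2*z + 2, y - 5)
At (3, -1, 3): (18, -4, -6).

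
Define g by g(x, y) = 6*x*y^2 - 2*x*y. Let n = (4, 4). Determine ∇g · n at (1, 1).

56

∂g/∂x = 6*y^2 - 2*y
∂g/∂y = 12*x*y - 2*x
∇g at (1, 1) = (4, 10)
∇g · n = (4)(4) + (10)(4) = 56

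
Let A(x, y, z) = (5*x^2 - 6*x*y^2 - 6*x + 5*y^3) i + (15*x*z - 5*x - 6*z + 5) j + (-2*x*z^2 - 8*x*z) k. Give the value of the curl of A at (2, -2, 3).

(-24, 42, -68)

(∇×A)₁ = ∂A₃/∂y − ∂A₂/∂z = -15*x + 6
(∇×A)₂ = ∂A₁/∂z − ∂A₃/∂x = 2*z^2 + 8*z
(∇×A)₃ = ∂A₂/∂x − ∂A₁/∂y = 12*x*y - 15*y^2 + 15*z - 5
∇×A = (-15*x + 6, 2*z^2 + 8*z, 12*x*y - 15*y^2 + 15*z - 5)
At (2, -2, 3): (-24, 42, -68).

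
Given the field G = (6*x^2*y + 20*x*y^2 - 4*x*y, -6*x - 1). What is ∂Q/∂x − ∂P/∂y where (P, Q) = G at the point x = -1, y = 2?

∂G₂/∂x = -6
∂G₁/∂y = 6*x^2 + 40*x*y - 4*x
Scalar curl = -6*x^2 - 40*x*y + 4*x - 6
At (-1, 2): 64.

64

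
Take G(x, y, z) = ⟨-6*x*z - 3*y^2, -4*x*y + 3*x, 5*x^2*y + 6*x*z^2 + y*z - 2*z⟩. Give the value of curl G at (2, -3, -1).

(∇×G)₁ = ∂G₃/∂y − ∂G₂/∂z = 5*x^2 + z
(∇×G)₂ = ∂G₁/∂z − ∂G₃/∂x = -10*x*y - 6*x - 6*z^2
(∇×G)₃ = ∂G₂/∂x − ∂G₁/∂y = 2*y + 3
∇×G = (5*x^2 + z, -10*x*y - 6*x - 6*z^2, 2*y + 3)
At (2, -3, -1): (19, 42, -3).

(19, 42, -3)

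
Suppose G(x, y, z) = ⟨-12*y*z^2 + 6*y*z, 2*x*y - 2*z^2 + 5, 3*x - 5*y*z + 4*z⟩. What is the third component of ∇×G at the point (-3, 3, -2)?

66

(∇×G)_3 = ∂G₂/∂x − ∂G₁/∂y
= 2*y − (-12*z^2 + 6*z)
= 2*y + 12*z^2 - 6*z
At (-3, 3, -2): 66.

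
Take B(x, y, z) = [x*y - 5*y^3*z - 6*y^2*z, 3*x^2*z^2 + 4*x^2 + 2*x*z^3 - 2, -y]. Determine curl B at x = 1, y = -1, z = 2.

(∇×B)₁ = ∂B₃/∂y − ∂B₂/∂z = -6*x^2*z - 6*x*z^2 - 1
(∇×B)₂ = ∂B₁/∂z − ∂B₃/∂x = -5*y^3 - 6*y^2
(∇×B)₃ = ∂B₂/∂x − ∂B₁/∂y = 6*x*z^2 + 7*x + 15*y^2*z + 12*y*z + 2*z^3
∇×B = (-6*x^2*z - 6*x*z^2 - 1, -5*y^3 - 6*y^2, 6*x*z^2 + 7*x + 15*y^2*z + 12*y*z + 2*z^3)
At (1, -1, 2): (-37, -1, 53).

(-37, -1, 53)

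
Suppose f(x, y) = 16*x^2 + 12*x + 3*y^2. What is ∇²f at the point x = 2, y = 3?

38

∂²f/∂x² = 32
∂²f/∂y² = 6
∇²f = 38
At (2, 3): 38.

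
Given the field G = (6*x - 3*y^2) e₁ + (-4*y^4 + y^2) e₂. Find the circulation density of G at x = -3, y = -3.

∂G₂/∂x = 0
∂G₁/∂y = -6*y
Scalar curl = 6*y
At (-3, -3): -18.

-18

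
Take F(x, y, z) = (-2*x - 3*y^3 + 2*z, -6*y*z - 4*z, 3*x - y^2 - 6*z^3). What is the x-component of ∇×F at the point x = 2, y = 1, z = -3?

8

(∇×F)_1 = ∂F₃/∂y − ∂F₂/∂z
= -2*y − (-6*y - 4)
= 4*y + 4
At (2, 1, -3): 8.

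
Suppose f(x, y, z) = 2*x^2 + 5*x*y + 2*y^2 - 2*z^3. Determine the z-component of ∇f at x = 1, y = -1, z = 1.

(∇f)_3 = ∂f/∂z = -6*z^2
At (1, -1, 1): -6.

-6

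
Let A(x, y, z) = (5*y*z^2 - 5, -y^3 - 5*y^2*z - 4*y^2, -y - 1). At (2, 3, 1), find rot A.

(∇×A)₁ = ∂A₃/∂y − ∂A₂/∂z = 5*y^2 - 1
(∇×A)₂ = ∂A₁/∂z − ∂A₃/∂x = 10*y*z
(∇×A)₃ = ∂A₂/∂x − ∂A₁/∂y = -5*z^2
∇×A = (5*y^2 - 1, 10*y*z, -5*z^2)
At (2, 3, 1): (44, 30, -5).

(44, 30, -5)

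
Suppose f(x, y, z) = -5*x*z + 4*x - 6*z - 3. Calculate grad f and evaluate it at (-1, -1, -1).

(9, 0, -1)

∂f/∂x = -5*z + 4
∂f/∂y = 0
∂f/∂z = -5*x - 6
∇f = (-5*z + 4, 0, -5*x - 6)
At (-1, -1, -1): (9, 0, -1).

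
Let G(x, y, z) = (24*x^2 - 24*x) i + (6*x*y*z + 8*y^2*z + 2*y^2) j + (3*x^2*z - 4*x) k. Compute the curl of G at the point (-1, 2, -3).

(∇×G)₁ = ∂G₃/∂y − ∂G₂/∂z = -6*x*y - 8*y^2
(∇×G)₂ = ∂G₁/∂z − ∂G₃/∂x = -6*x*z + 4
(∇×G)₃ = ∂G₂/∂x − ∂G₁/∂y = 6*y*z
∇×G = (-6*x*y - 8*y^2, -6*x*z + 4, 6*y*z)
At (-1, 2, -3): (-20, -14, -36).

(-20, -14, -36)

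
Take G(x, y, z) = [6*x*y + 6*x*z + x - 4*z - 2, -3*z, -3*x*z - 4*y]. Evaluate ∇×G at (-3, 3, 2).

(-1, -16, 18)

(∇×G)₁ = ∂G₃/∂y − ∂G₂/∂z = -1
(∇×G)₂ = ∂G₁/∂z − ∂G₃/∂x = 6*x + 3*z - 4
(∇×G)₃ = ∂G₂/∂x − ∂G₁/∂y = -6*x
∇×G = (-1, 6*x + 3*z - 4, -6*x)
At (-3, 3, 2): (-1, -16, 18).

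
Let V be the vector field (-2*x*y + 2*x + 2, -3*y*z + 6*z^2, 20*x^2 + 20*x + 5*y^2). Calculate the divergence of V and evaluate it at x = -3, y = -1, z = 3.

∂V₁/∂x = -2*y + 2
∂V₂/∂y = -3*z
∂V₃/∂z = 0
∇·V = -2*y - 3*z + 2
At (-3, -1, 3): -5.

-5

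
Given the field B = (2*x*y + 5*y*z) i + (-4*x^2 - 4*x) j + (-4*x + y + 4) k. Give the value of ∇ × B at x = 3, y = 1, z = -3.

(1, 9, -19)

(∇×B)₁ = ∂B₃/∂y − ∂B₂/∂z = 1
(∇×B)₂ = ∂B₁/∂z − ∂B₃/∂x = 5*y + 4
(∇×B)₃ = ∂B₂/∂x − ∂B₁/∂y = -10*x - 5*z - 4
∇×B = (1, 5*y + 4, -10*x - 5*z - 4)
At (3, 1, -3): (1, 9, -19).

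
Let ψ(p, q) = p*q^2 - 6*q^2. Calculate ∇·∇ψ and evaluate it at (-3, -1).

∂²ψ/∂p² = 0
∂²ψ/∂q² = 2*(p - 6)
∇²ψ = 2*p - 12
At (-3, -1): -18.

-18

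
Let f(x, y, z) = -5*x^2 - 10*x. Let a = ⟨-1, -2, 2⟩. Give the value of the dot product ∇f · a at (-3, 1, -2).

-20

∂f/∂x = -10*x - 10
∂f/∂y = 0
∂f/∂z = 0
∇f at (-3, 1, -2) = (20, 0, 0)
∇f · a = (20)(-1) + (0)(-2) + (0)(2) = -20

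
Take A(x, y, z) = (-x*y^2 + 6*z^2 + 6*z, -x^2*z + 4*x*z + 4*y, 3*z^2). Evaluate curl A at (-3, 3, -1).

(21, -6, -28)

(∇×A)₁ = ∂A₃/∂y − ∂A₂/∂z = x^2 - 4*x
(∇×A)₂ = ∂A₁/∂z − ∂A₃/∂x = 12*z + 6
(∇×A)₃ = ∂A₂/∂x − ∂A₁/∂y = 2*x*y - 2*x*z + 4*z
∇×A = (x^2 - 4*x, 12*z + 6, 2*x*y - 2*x*z + 4*z)
At (-3, 3, -1): (21, -6, -28).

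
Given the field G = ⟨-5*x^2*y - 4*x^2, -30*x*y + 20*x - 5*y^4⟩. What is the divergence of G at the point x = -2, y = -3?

556

∂G₁/∂x = -10*x*y - 8*x
∂G₂/∂y = -30*x - 20*y^3
∇·G = -10*x*y - 38*x - 20*y^3
At (-2, -3): 556.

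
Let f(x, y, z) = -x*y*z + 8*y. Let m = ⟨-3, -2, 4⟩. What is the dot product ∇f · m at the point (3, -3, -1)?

∂f/∂x = -y*z
∂f/∂y = -x*z + 8
∂f/∂z = -x*y
∇f at (3, -3, -1) = (-3, 11, 9)
∇f · m = (-3)(-3) + (11)(-2) + (9)(4) = 23

23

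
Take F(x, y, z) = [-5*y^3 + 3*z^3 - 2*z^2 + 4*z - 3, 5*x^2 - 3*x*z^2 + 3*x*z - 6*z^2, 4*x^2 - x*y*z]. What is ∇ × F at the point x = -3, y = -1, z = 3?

(∇×F)₁ = ∂F₃/∂y − ∂F₂/∂z = 5*x*z - 3*x + 12*z
(∇×F)₂ = ∂F₁/∂z − ∂F₃/∂x = -8*x + y*z + 9*z^2 - 4*z + 4
(∇×F)₃ = ∂F₂/∂x − ∂F₁/∂y = 10*x + 15*y^2 - 3*z^2 + 3*z
∇×F = (5*x*z - 3*x + 12*z, -8*x + y*z + 9*z^2 - 4*z + 4, 10*x + 15*y^2 - 3*z^2 + 3*z)
At (-3, -1, 3): (0, 94, -33).

(0, 94, -33)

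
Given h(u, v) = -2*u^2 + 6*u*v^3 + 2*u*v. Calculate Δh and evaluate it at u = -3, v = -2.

∂²h/∂u² = -4
∂²h/∂v² = 36*u*v
∇²h = 36*u*v - 4
At (-3, -2): 212.

212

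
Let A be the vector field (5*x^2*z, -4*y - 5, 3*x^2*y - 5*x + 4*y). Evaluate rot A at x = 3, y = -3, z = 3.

(∇×A)₁ = ∂A₃/∂y − ∂A₂/∂z = 3*x^2 + 4
(∇×A)₂ = ∂A₁/∂z − ∂A₃/∂x = 5*x^2 - 6*x*y + 5
(∇×A)₃ = ∂A₂/∂x − ∂A₁/∂y = 0
∇×A = (3*x^2 + 4, 5*x^2 - 6*x*y + 5, 0)
At (3, -3, 3): (31, 104, 0).

(31, 104, 0)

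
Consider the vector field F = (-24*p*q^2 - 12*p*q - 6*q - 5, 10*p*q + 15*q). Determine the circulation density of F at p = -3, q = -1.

∂F₂/∂p = 10*q
∂F₁/∂q = -48*p*q - 12*p - 6
Scalar curl = 48*p*q + 12*p + 10*q + 6
At (-3, -1): 104.

104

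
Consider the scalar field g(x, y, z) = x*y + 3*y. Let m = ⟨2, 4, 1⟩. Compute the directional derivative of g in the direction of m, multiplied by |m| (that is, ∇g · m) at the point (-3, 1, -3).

2

∂g/∂x = y
∂g/∂y = x + 3
∂g/∂z = 0
∇g at (-3, 1, -3) = (1, 0, 0)
∇g · m = (1)(2) + (0)(4) + (0)(1) = 2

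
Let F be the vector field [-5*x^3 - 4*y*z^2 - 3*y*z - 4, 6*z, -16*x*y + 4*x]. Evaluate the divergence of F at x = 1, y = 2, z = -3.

∂F₁/∂x = -15*x^2
∂F₂/∂y = 0
∂F₃/∂z = 0
∇·F = -15*x^2
At (1, 2, -3): -15.

-15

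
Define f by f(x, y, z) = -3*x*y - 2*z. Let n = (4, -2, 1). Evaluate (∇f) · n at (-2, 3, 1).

-50

∂f/∂x = -3*y
∂f/∂y = -3*x
∂f/∂z = -2
∇f at (-2, 3, 1) = (-9, 6, -2)
∇f · n = (-9)(4) + (6)(-2) + (-2)(1) = -50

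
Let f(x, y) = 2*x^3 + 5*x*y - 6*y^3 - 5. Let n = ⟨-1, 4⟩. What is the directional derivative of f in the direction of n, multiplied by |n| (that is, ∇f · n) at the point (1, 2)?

-284

∂f/∂x = 6*x^2 + 5*y
∂f/∂y = 5*x - 18*y^2
∇f at (1, 2) = (16, -67)
∇f · n = (16)(-1) + (-67)(4) = -284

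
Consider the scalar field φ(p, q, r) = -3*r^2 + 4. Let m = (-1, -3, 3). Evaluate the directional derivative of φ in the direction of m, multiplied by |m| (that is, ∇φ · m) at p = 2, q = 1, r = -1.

∂φ/∂p = 0
∂φ/∂q = 0
∂φ/∂r = -6*r
∇φ at (2, 1, -1) = (0, 0, 6)
∇φ · m = (0)(-1) + (0)(-3) + (6)(3) = 18

18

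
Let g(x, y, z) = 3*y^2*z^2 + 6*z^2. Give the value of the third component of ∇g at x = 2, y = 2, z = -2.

(∇g)_3 = ∂g/∂z = 6*y^2*z + 12*z
At (2, 2, -2): -72.

-72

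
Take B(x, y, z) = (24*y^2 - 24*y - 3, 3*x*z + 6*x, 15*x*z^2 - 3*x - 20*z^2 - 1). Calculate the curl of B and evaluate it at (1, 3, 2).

(∇×B)₁ = ∂B₃/∂y − ∂B₂/∂z = -3*x
(∇×B)₂ = ∂B₁/∂z − ∂B₃/∂x = -15*z^2 + 3
(∇×B)₃ = ∂B₂/∂x − ∂B₁/∂y = -48*y + 3*z + 30
∇×B = (-3*x, -15*z^2 + 3, -48*y + 3*z + 30)
At (1, 3, 2): (-3, -57, -108).

(-3, -57, -108)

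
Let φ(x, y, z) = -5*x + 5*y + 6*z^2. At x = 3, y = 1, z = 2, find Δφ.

∂²φ/∂x² = 0
∂²φ/∂y² = 0
∂²φ/∂z² = 12
∇²φ = 12
At (3, 1, 2): 12.

12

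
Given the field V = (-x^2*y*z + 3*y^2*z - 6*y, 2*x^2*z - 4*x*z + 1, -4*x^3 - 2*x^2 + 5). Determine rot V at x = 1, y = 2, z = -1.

(2, 26, 17)

(∇×V)₁ = ∂V₃/∂y − ∂V₂/∂z = -2*x^2 + 4*x
(∇×V)₂ = ∂V₁/∂z − ∂V₃/∂x = -x^2*y + 12*x^2 + 4*x + 3*y^2
(∇×V)₃ = ∂V₂/∂x − ∂V₁/∂y = x^2*z + 4*x*z - 6*y*z - 4*z + 6
∇×V = (-2*x^2 + 4*x, -x^2*y + 12*x^2 + 4*x + 3*y^2, x^2*z + 4*x*z - 6*y*z - 4*z + 6)
At (1, 2, -1): (2, 26, 17).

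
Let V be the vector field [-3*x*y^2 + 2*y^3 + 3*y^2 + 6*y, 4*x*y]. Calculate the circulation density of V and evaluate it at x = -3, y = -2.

10

∂V₂/∂x = 4*y
∂V₁/∂y = -6*x*y + 6*y^2 + 6*y + 6
Scalar curl = 6*x*y - 6*y^2 - 2*y - 6
At (-3, -2): 10.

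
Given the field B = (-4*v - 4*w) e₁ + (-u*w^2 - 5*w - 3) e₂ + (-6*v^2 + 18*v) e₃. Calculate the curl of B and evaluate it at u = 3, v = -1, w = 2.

(∇×B)₁ = ∂B₃/∂v − ∂B₂/∂w = 2*u*w - 12*v + 23
(∇×B)₂ = ∂B₁/∂w − ∂B₃/∂u = -4
(∇×B)₃ = ∂B₂/∂u − ∂B₁/∂v = -w^2 + 4
∇×B = (2*u*w - 12*v + 23, -4, -w^2 + 4)
At (3, -1, 2): (47, -4, 0).

(47, -4, 0)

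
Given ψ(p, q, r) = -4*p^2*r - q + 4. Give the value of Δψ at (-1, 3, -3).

24

∂²ψ/∂p² = -8*r
∂²ψ/∂q² = 0
∂²ψ/∂r² = 0
∇²ψ = -8*r
At (-1, 3, -3): 24.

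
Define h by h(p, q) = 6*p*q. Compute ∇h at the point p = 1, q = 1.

∂h/∂p = 6*q
∂h/∂q = 6*p
∇h = (6*q, 6*p)
At (1, 1): (6, 6).

(6, 6)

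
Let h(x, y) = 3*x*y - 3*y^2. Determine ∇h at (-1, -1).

(-3, 3)

∂h/∂x = 3*y
∂h/∂y = 3*x - 6*y
∇h = (3*y, 3*x - 6*y)
At (-1, -1): (-3, 3).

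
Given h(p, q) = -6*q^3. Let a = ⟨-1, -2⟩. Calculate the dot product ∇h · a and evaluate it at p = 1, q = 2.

144

∂h/∂p = 0
∂h/∂q = -18*q^2
∇h at (1, 2) = (0, -72)
∇h · a = (0)(-1) + (-72)(-2) = 144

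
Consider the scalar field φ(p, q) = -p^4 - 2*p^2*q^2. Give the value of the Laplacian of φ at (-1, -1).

-20

∂²φ/∂p² = -4*(3*p^2 + q^2)
∂²φ/∂q² = -4*p^2
∇²φ = -16*p^2 - 4*q^2
At (-1, -1): -20.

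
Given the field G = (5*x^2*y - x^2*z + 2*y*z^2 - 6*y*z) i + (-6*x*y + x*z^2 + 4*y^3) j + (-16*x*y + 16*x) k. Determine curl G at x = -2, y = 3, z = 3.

(44, 46, -29)

(∇×G)₁ = ∂G₃/∂y − ∂G₂/∂z = -2*x*z - 16*x
(∇×G)₂ = ∂G₁/∂z − ∂G₃/∂x = -x^2 + 4*y*z + 10*y - 16
(∇×G)₃ = ∂G₂/∂x − ∂G₁/∂y = -5*x^2 - 6*y - z^2 + 6*z
∇×G = (-2*x*z - 16*x, -x^2 + 4*y*z + 10*y - 16, -5*x^2 - 6*y - z^2 + 6*z)
At (-2, 3, 3): (44, 46, -29).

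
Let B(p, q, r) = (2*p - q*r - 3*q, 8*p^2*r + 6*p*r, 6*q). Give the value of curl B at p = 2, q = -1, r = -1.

(∇×B)₁ = ∂B₃/∂q − ∂B₂/∂r = -8*p^2 - 6*p + 6
(∇×B)₂ = ∂B₁/∂r − ∂B₃/∂p = -q
(∇×B)₃ = ∂B₂/∂p − ∂B₁/∂q = 16*p*r + 7*r + 3
∇×B = (-8*p^2 - 6*p + 6, -q, 16*p*r + 7*r + 3)
At (2, -1, -1): (-38, 1, -36).

(-38, 1, -36)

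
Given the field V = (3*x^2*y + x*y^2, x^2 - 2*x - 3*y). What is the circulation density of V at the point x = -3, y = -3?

-53

∂V₂/∂x = 2*x - 2
∂V₁/∂y = 3*x^2 + 2*x*y
Scalar curl = -3*x^2 - 2*x*y + 2*x - 2
At (-3, -3): -53.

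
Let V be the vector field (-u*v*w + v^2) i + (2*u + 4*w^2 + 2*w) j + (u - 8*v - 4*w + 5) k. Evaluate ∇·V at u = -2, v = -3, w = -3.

∂V₁/∂u = -v*w
∂V₂/∂v = 0
∂V₃/∂w = -4
∇·V = -v*w - 4
At (-2, -3, -3): -13.

-13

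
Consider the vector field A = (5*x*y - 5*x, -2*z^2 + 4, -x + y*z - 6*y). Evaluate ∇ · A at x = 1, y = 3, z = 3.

13

∂A₁/∂x = 5*y - 5
∂A₂/∂y = 0
∂A₃/∂z = y
∇·A = 6*y - 5
At (1, 3, 3): 13.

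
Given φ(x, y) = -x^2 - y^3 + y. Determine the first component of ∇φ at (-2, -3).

(∇φ)_1 = ∂φ/∂x = -2*x
At (-2, -3): 4.

4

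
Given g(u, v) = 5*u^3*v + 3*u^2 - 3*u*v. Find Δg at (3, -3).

-264

∂²g/∂u² = 6*(5*u*v + 1)
∂²g/∂v² = 0
∇²g = 30*u*v + 6
At (3, -3): -264.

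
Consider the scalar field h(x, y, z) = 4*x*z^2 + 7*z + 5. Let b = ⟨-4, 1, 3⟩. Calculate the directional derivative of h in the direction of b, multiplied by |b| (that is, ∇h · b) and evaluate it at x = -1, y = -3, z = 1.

-19

∂h/∂x = 4*z^2
∂h/∂y = 0
∂h/∂z = 8*x*z + 7
∇h at (-1, -3, 1) = (4, 0, -1)
∇h · b = (4)(-4) + (0)(1) + (-1)(3) = -19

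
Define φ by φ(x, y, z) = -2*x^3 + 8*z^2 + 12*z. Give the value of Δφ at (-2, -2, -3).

∂²φ/∂x² = -12*x
∂²φ/∂y² = 0
∂²φ/∂z² = 16
∇²φ = -12*x + 16
At (-2, -2, -3): 40.

40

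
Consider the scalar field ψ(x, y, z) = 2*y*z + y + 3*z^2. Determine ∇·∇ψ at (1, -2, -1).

∂²ψ/∂x² = 0
∂²ψ/∂y² = 0
∂²ψ/∂z² = 6
∇²ψ = 6
At (1, -2, -1): 6.

6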